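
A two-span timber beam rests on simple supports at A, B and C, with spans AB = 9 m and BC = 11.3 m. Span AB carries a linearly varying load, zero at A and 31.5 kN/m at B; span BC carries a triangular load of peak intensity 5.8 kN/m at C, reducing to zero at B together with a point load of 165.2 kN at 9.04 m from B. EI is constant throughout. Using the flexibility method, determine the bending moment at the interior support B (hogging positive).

M_B = 199.2 kN·m

Insert a hinge at B; M_B is the redundant, and each span becomes simply supported.
Discontinuity in slope at B on the released structure — sum the simple-span end rotations:
  span AB: triangular load, peak 31.5: w₀L³/(45EI) = 510.3/EI
  span BC: triangular load, peak 5.8: 7w₀L³/(360EI) = 162.7/EI
  span BC: point load 165.2 at a = 9.04: Pab(L + b)/(6LEI) = 675/EI
  relative rotation θ_0 = (510.3 + 837.7)/EI = 1348/EI
A unit hogging moment at B produces rotation L₁/(3EI) + L₂/(3EI) = 6.767/EI.
Compatibility: M_B·(L₁+L₂)/(3EI) = θ_0, giving M_B = 199.2 kN·m (hogging).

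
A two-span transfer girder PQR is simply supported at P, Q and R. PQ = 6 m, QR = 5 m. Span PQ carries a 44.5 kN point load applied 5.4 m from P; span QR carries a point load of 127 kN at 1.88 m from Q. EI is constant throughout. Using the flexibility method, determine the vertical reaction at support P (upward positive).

Insert a hinge at Q; M_Q is the redundant, and each span becomes simply supported.
Discontinuity in slope at Q on the released structure — sum the simple-span end rotations:
  span PQ: point load 44.5 at a = 5.4: Pab(L + a)/(6LEI) = 45.66/EI
  span QR: point load 127 at a = 1.88: Pab(L + b)/(6LEI) = 201.6/EI
  relative rotation θ_0 = (45.66 + 201.6)/EI = 247.3/EI
A unit hogging moment at Q produces rotation L₁/(3EI) + L₂/(3EI) = 3.667/EI.
Compatibility: M_Q·(L₁+L₂)/(3EI) = θ_0, giving M_Q = 67.44 kN·m (hogging).
Span PQ, ΣM about P with M_Q applied at Q: R_Q^{PQ}·6 = 240.3 + 67.44, so R_Q^{PQ} = 51.29 kN and R_P = 44.5 − 51.29 = -6.79 kN.

R_P = -6.79 kN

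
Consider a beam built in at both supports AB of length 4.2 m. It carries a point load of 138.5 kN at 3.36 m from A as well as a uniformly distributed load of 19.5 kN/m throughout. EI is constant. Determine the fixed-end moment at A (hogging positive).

M_A = 47.28 kN·m

Release both end moments; the primary structure is a simply-supported span AB with redundants M_A and M_B.
On the primary (simply-supported) span, the end slopes from the loading are:
  at A: point load 138.5 at a = 3.36: Pab(L + b)/(6LEI) = 78.18/EI
  at B: point load 138.5 at a = 3.36: Pab(L + a)/(6LEI) = 117.3/EI
  at A: UDL 19.5: wL³/(24EI) = 60.2/EI
  at B: UDL 19.5: wL³/(24EI) = 60.2/EI
  θ_A0 = 138.4/EI,  θ_B0 = 177.5/EI
Flexibility coefficients: a unit moment at one end gives L/(3EI) there and L/(6EI) at the far end, so f₁₁ = f₂₂ = 1.4/EI and f₁₂ = f₂₁ = 0.7/EI.
Compatibility — zero rotation at each built-in end:
  1.4 M_A + 0.7 M_B = 138.4
  0.7 M_A + 1.4 M_B = 177.5
Solving the pair gives M_A = 47.28 kN·m and M_B = 103.1 kN·m (hogging).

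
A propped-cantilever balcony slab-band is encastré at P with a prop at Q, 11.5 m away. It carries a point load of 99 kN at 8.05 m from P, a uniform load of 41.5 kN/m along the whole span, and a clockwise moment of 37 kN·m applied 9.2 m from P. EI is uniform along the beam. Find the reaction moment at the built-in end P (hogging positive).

M_P = 825.2 kN·m

Remove the prop at Q; the released (primary) structure is a cantilever built in at P.
Free-end deflection of the primary structure under the applied loading (downward +):
  point load 99 at a = 8.05: Pa²(3L − a)/(6EI) = 28281/EI
  UDL 41.5: wL⁴/(8EI) = 90730/EI
  clockwise couple 37 at a = 9.2: M₀a(2L − a)/(2EI) = 2349/EI
  δ_0 = 121360/EI
Flexibility coefficient — unit upward force at Q: δ_{QQ} = L³/(3EI) = 507/EI.
Compatibility at Q: δ_0 − R_Q·δ_{QQ} = 0, so R_Q = 121360/507 = 239.4 kN.
Moment equilibrium about P: M_P = Σ(load moments about P) − R_Q·L = 3578 − 239.4×11.5 = 825.2 kN·m.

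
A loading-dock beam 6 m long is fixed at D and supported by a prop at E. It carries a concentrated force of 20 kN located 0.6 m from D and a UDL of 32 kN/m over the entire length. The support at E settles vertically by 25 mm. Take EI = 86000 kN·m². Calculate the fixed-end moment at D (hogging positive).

Release the roller at E. Primary structure: cantilever fixed at D.
Primary-structure tip deflection at E by superposition:
  point load 20 at a = 0.6: Pa²(3L − a)/(6EI) = 20.88/EI
  UDL 32: wL⁴/(8EI) = 5184/EI
  δ_0 = 5205/EI
Tip deflection under a unit load at E: L³/(3EI) = 72/EI.
With EI = 86000 kN·m²: δ_0 = 0.060522 m and δ_{EE} = 0.000837 m/kN.
Compatibility — the beam at E must follow the support down by 0.025 m: δ_0 − R_E·δ_{EE} = 0.025, so R_E = (0.060522 − 0.025)/0.000837 = 42.43 kN.
Moment equilibrium about D: M_D = Σ(load moments about D) − R_E·L = 588 − 42.43×6 = 333.4 kN·m.

M_D = 333.4 kN·m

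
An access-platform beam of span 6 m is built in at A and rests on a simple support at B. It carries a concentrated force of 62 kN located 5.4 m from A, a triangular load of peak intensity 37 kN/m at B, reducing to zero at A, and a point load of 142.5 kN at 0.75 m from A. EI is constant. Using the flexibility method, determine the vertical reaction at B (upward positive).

Choose R_B as the redundant. The primary structure is the cantilever fixed at A.
Deflection at B on the released cantilever, summing each load's contribution:
  point load 62 at a = 5.4: Pa²(3L − a)/(6EI) = 3797/EI
  triangular load, peak 37 at the free end: 11w₀L⁴/(120EI) = 4396/EI
  point load 142.5 at a = 0.75: Pa²(3L − a)/(6EI) = 230.4/EI
  δ_0 = 8423/EI
Tip deflection under a unit load at B: L³/(3EI) = 72/EI.
The prop prevents deflection at B: R_B = δ_0/δ_{BB} = 8423/72 = 117 kN.

R_B = 117 kN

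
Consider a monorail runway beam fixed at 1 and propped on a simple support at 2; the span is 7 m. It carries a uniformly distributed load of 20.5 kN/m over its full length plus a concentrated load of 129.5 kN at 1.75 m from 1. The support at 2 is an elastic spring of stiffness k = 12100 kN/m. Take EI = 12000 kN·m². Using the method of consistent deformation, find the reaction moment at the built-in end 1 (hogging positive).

Remove the prop at 2; the released (primary) structure is a cantilever built in at 1.
Downward deflection at the released point 2 due to the loads:
  UDL 20.5: wL⁴/(8EI) = 6153/EI
  point load 129.5 at a = 1.75: Pa²(3L − a)/(6EI) = 1272/EI
  δ_0 = 7425/EI
Flexibility coefficient — unit upward force at 2: δ_{22} = L³/(3EI) = 114.3/EI.
With EI = 12000 kN·m²: δ_0 = 0.61875 m and δ_{22} = 0.009528 m/kN.
Compatibility — the spring shortens by R_2/k under the reaction it provides: δ_0 − R_2·δ_{22} = R_2/k. With 1/k = 0.000083 m/kN, R_2 = δ_0 / (δ_{22} + 1/k) = 0.61875 / (0.009528 + 0.000083) = 64.38 kN.
Moment equilibrium about 1: M_1 = Σ(load moments about 1) − R_2·L = 728.9 − 64.38×7 = 278.2 kN·m.

M_1 = 278.2 kN·m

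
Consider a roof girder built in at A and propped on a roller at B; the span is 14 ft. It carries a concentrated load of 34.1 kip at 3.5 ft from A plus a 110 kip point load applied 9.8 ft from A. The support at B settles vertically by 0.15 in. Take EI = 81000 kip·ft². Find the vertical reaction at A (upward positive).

R_A = 80.29 kip

Remove the prop at B; the released (primary) structure is a cantilever built in at A.
Free-end deflection of the primary structure under the applied loading (downward +):
  point load 34.1 at a = 3.5: Pa²(3L − a)/(6EI) = 2680/EI
  point load 110 at a = 9.8: Pa²(3L − a)/(6EI) = 56696/EI
  δ_0 = 59376/EI
Flexibility coefficient — unit upward force at B: δ_{BB} = L³/(3EI) = 914.7/EI.
With EI = 81000 kip·ft²: δ_0 = 0.73304 ft and δ_{BB} = 0.011292 ft/kip.
Compatibility — the beam at B must follow the support down by 0.0125 ft: δ_0 − R_B·δ_{BB} = 0.0125, so R_B = (0.73304 − 0.0125)/0.011292 = 63.81 kip.
Vertical equilibrium: R_A = ΣP − R_B = 144.1 − 63.81 = 80.29 kip.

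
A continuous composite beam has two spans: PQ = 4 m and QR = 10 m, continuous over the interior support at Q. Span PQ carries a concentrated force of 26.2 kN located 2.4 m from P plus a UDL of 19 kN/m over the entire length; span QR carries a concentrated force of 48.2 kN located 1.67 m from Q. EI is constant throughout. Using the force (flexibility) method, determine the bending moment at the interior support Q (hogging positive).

Release continuity at Q by inserting a hinge; the redundant is the internal moment M_Q. The primary structure is two simply-supported spans PQ and QR.
Discontinuity in slope at Q on the released structure — sum the simple-span end rotations:
  span PQ: point load 26.2 at a = 2.4: Pab(L + a)/(6LEI) = 26.83/EI
  span PQ: UDL 19: wL³/(24EI) = 50.67/EI
  span QR: point load 48.2 at a = 1.67: Pab(L + b)/(6LEI) = 204.8/EI
  relative rotation θ_0 = (77.5 + 204.8)/EI = 282.3/EI
A unit hogging moment at Q produces rotation L₁/(3EI) + L₂/(3EI) = 4.667/EI.
Slope continuity at Q: θ_0 = M_Q·4.667/EI, so M_Q = 282.3/4.667 = 60.5 kN·m (hogging).

M_Q = 60.5 kN·m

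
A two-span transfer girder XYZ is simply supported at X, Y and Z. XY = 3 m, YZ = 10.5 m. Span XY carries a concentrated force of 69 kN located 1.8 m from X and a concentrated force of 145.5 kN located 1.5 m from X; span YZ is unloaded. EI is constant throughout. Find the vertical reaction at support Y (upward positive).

Take M_Y as the redundant. Released structure: two simple spans XY and YZ with a hinge at Y.
Rotations at Y on the released spans (each span's end-slope, ×1/EI):
  span XY: point load 69 at a = 1.8: Pab(L + a)/(6LEI) = 39.74/EI
  span XY: point load 145.5 at a = 1.5: Pab(L + a)/(6LEI) = 81.84/EI
  relative rotation θ_0 = (121.6 + 0)/EI = 121.6/EI
A unit hogging moment at Y produces rotation L₁/(3EI) + L₂/(3EI) = 4.5/EI.
Compatibility: M_Y·(L₁+L₂)/(3EI) = θ_0, giving M_Y = 27.02 kN·m (hogging).
Span XY, ΣM about X with M_Y applied at Y: R_Y^{XY}·3 = 342.4 + 27.02, so R_Y^{XY} = 123.2 kN and R_X = 214.5 − 123.2 = 91.34 kN.
Span YZ, ΣM about Z: R_Y^{YZ}·10.5 = 0 + 27.02, so R_Y^{YZ} = 2.573 kN and R_Z = 0 − 2.573 = -2.573 kN.
R_Y = 123.2 + 2.573 = 125.7 kN.

R_Y = 125.7 kN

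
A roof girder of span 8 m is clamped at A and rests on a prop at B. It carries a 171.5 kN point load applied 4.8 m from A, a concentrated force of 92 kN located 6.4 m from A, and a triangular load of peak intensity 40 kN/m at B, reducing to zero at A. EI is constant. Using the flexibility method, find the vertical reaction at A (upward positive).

Take the reaction at B as the redundant and release it; the primary structure is a cantilever fixed at A.
Free-end deflection of the primary structure under the applied loading (downward +):
  point load 171.5 at a = 4.8: Pa²(3L − a)/(6EI) = 12644/EI
  point load 92 at a = 6.4: Pa²(3L − a)/(6EI) = 11054/EI
  triangular load, peak 40 at the free end: 11w₀L⁴/(120EI) = 15019/EI
  δ_0 = 38717/EI
Tip deflection under a unit load at B: L³/(3EI) = 170.7/EI.
Compatibility at B: δ_0 − R_B·δ_{BB} = 0, so R_B = 38717/170.7 = 226.9 kN.
Vertical equilibrium: R_A = ΣP − R_B = 423.5 − 226.9 = 196.6 kN.

R_A = 196.6 kN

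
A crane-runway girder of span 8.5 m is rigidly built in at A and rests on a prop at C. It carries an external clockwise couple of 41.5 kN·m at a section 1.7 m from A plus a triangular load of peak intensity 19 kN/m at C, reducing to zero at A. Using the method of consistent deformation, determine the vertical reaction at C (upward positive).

R_C = 47.05 kN

Release the roller at C. Primary structure: cantilever fixed at A.
Free-end deflection of the primary structure under the applied loading (downward +):
  clockwise couple 41.5 at a = 1.7: M₀a(2L − a)/(2EI) = 539.7/EI
  triangular load, peak 19 at the free end: 11w₀L⁴/(120EI) = 9092/EI
  δ_0 = 9631/EI
Tip deflection under a unit load at C: L³/(3EI) = 204.7/EI.
The prop prevents deflection at C: R_C = δ_0/δ_{CC} = 9631/204.7 = 47.05 kN.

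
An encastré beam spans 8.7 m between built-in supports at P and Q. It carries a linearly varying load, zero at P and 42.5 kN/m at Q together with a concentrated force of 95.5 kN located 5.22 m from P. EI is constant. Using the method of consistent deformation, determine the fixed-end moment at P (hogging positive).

M_P = 187 kN·m

Take the two fixed-end moments M_P, M_Q as redundants; the released structure is the simple span PQ.
Simple-span end rotations at P and Q under the given loads:
  at P: triangular load, peak 42.5: 7w₀L³/(360EI) = 544.2/EI
  at Q: triangular load, peak 42.5: w₀L³/(45EI) = 621.9/EI
  at P: point load 95.5 at a = 5.22: Pab(L + b)/(6LEI) = 404.8/EI
  at Q: point load 95.5 at a = 5.22: Pab(L + a)/(6LEI) = 462.6/EI
  θ_P0 = 949/EI,  θ_Q0 = 1085/EI
Flexibility coefficients: a unit moment at one end gives L/(3EI) there and L/(6EI) at the far end, so f₁₁ = f₂₂ = 2.9/EI and f₁₂ = f₂₁ = 1.45/EI.
Compatibility — zero rotation at each built-in end:
  2.9 M_P + 1.45 M_Q = 949
  1.45 M_P + 2.9 M_Q = 1085
Solving the pair gives M_P = 187 kN·m and M_Q = 280.5 kN·m (hogging).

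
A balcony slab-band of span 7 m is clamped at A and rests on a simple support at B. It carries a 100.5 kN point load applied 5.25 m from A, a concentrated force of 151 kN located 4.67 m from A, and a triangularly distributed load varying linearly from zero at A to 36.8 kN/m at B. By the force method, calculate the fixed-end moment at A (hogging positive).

Remove the prop at B; the released (primary) structure is a cantilever built in at A.
Free-end deflection of the primary structure under the applied loading (downward +):
  point load 100.5 at a = 5.25: Pa²(3L − a)/(6EI) = 7271/EI
  point load 151 at a = 4.67: Pa²(3L − a)/(6EI) = 8963/EI
  triangular load, peak 36.8 at the free end: 11w₀L⁴/(120EI) = 8099/EI
  δ_0 = 24334/EI
Tip deflection under a unit load at B: L³/(3EI) = 114.3/EI.
The prop prevents deflection at B: R_B = δ_0/δ_{BB} = 24334/114.3 = 212.8 kN.
Moment equilibrium about A: M_A = Σ(load moments about A) − R_B·L = 1834 − 212.8×7 = 344.1 kN·m.

M_A = 344.1 kN·m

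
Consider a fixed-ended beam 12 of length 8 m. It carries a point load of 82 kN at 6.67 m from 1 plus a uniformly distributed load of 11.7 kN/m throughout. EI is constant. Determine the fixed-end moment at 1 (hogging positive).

M_1 = 77.52 kN·m

Take the two fixed-end moments M_1, M_2 as redundants; the released structure is the simple span 12.
End rotations of the released simple span under the applied load (×1/EI):
  at 1: point load 82 at a = 6.67: Pab(L + b)/(6LEI) = 141.4/EI
  at 2: point load 82 at a = 6.67: Pab(L + a)/(6LEI) = 222.3/EI
  at 1: UDL 11.7: wL³/(24EI) = 249.6/EI
  at 2: UDL 11.7: wL³/(24EI) = 249.6/EI
  θ_10 = 391/EI,  θ_20 = 471.9/EI
Flexibility coefficients: a unit moment at one end gives L/(3EI) there and L/(6EI) at the far end, so f₁₁ = f₂₂ = 2.667/EI and f₁₂ = f₂₁ = 1.333/EI.
Compatibility — zero rotation at each built-in end:
  2.667 M_1 + 1.333 M_2 = 391
  1.333 M_1 + 2.667 M_2 = 471.9
Solving the pair gives M_1 = 77.52 kN·m and M_2 = 138.2 kN·m (hogging).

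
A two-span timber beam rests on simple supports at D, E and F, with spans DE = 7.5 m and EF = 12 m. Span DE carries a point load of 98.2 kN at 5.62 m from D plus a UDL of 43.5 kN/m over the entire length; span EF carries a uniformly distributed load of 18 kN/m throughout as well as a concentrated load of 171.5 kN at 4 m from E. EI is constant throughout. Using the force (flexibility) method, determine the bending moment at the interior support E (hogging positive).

M_E = 598.1 kN·m

Release continuity at E by inserting a hinge; the redundant is the internal moment M_E. The primary structure is two simply-supported spans DE and EF.
Rotations at E on the released spans (each span's end-slope, ×1/EI):
  span DE: point load 98.2 at a = 5.62: Pab(L + a)/(6LEI) = 302.5/EI
  span DE: UDL 43.5: wL³/(24EI) = 764.6/EI
  span EF: UDL 18: wL³/(24EI) = 1296/EI
  span EF: point load 171.5 at a = 4: Pab(L + b)/(6LEI) = 1524/EI
  relative rotation θ_0 = (1067 + 2820)/EI = 3888/EI
A unit hogging moment at E produces rotation L₁/(3EI) + L₂/(3EI) = 6.5/EI.
Slope continuity at E: θ_0 = M_E·6.5/EI, so M_E = 3888/6.5 = 598.1 kN·m (hogging).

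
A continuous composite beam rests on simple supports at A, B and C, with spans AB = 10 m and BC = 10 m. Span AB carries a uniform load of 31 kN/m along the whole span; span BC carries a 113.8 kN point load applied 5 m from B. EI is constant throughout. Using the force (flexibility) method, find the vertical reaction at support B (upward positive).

Release continuity at B by inserting a hinge; the redundant is the internal moment M_B. The primary structure is two simply-supported spans AB and BC.
Rotations at B on the released spans (each span's end-slope, ×1/EI):
  span AB: UDL 31: wL³/(24EI) = 1292/EI
  span BC: point load 113.8 at a = 5: Pab(L + b)/(6LEI) = 711.2/EI
  relative rotation θ_0 = (1292 + 711.2)/EI = 2003/EI
A unit hogging moment at B produces rotation L₁/(3EI) + L₂/(3EI) = 6.667/EI.
Slope continuity at B: θ_0 = M_B·6.667/EI, so M_B = 2003/6.667 = 300.4 kN·m (hogging).
Span AB, ΣM about A with M_B applied at B: R_B^{AB}·10 = 1550 + 300.4, so R_B^{AB} = 185 kN and R_A = 310 − 185 = 125 kN.
Span BC, ΣM about C: R_B^{BC}·10 = 569 + 300.4, so R_B^{BC} = 86.94 kN and R_C = 113.8 − 86.94 = 26.86 kN.
R_B = 185 + 86.94 = 272 kN.

R_B = 272 kN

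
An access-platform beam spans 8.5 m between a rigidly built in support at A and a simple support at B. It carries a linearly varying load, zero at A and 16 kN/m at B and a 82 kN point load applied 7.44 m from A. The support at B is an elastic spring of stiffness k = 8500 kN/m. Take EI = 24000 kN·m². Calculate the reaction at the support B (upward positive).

R_B = 102.7 kN

Release the roller at B. Primary structure: cantilever fixed at A.
Downward deflection at the released point B due to the loads:
  triangular load, peak 16 at the free end: 11w₀L⁴/(120EI) = 7656/EI
  point load 82 at a = 7.44: Pa²(3L − a)/(6EI) = 13662/EI
  δ_0 = 21318/EI
Tip deflection under a unit load at B: L³/(3EI) = 204.7/EI.
With EI = 24000 kN·m²: δ_0 = 0.88827 m and δ_{BB} = 0.00853 m/kN.
Compatibility — the spring shortens by R_B/k under the reaction it provides: δ_0 − R_B·δ_{BB} = R_B/k. With 1/k = 0.000118 m/kN, R_B = δ_0 / (δ_{BB} + 1/k) = 0.88827 / (0.00853 + 0.000118) = 102.7 kN.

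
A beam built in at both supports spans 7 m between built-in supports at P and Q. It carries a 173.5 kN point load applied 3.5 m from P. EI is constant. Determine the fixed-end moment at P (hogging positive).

M_P = 151.8 kN·m

Take the two fixed-end moments M_P, M_Q as redundants; the released structure is the simple span PQ.
End rotations of the released simple span under the applied load (×1/EI):
  at P: point load 173.5 at a = 3.5: Pab(L + b)/(6LEI) = 531.3/EI
  at Q: point load 173.5 at a = 3.5: Pab(L + a)/(6LEI) = 531.3/EI
  θ_P0 = 531.3/EI,  θ_Q0 = 531.3/EI
Flexibility coefficients: a unit moment at one end gives L/(3EI) there and L/(6EI) at the far end, so f₁₁ = f₂₂ = 2.333/EI and f₁₂ = f₂₁ = 1.167/EI.
Compatibility — zero rotation at each built-in end:
  2.333 M_P + 1.167 M_Q = 531.3
  1.167 M_P + 2.333 M_Q = 531.3
Solving the pair gives M_P = 151.8 kN·m and M_Q = 151.8 kN·m (hogging).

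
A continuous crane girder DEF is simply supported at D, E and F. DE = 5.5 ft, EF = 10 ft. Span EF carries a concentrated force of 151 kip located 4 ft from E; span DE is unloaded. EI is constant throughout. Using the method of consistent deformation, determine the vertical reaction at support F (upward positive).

Insert a hinge at E; M_E is the redundant, and each span becomes simply supported.
Discontinuity in slope at E on the released structure — sum the simple-span end rotations:
  span EF: point load 151 at a = 4: Pab(L + b)/(6LEI) = 966.4/EI
  relative rotation θ_0 = (0 + 966.4)/EI = 966.4/EI
A unit hogging moment at E produces rotation L₁/(3EI) + L₂/(3EI) = 5.167/EI.
Slope continuity at E: θ_0 = M_E·5.167/EI, so M_E = 966.4/5.167 = 187 kip·ft (hogging).
Span EF, ΣM about F: R_E^{EF}·10 = 906 + 187, so R_E^{EF} = 109.3 kip and R_F = 151 − 109.3 = 41.7 kip.

R_F = 41.7 kip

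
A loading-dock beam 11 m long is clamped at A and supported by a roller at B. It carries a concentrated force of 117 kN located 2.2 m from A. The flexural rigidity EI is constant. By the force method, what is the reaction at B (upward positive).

R_B = 6.552 kN

Release the roller at B. Primary structure: cantilever fixed at A.
Downward deflection at the released point B due to the loads:
  point load 117 at a = 2.2: Pa²(3L − a)/(6EI) = 2907/EI
Flexibility coefficient — unit upward force at B: δ_{BB} = L³/(3EI) = 443.7/EI.
Compatibility at B: δ_0 − R_B·δ_{BB} = 0, so R_B = 2907/443.7 = 6.552 kN.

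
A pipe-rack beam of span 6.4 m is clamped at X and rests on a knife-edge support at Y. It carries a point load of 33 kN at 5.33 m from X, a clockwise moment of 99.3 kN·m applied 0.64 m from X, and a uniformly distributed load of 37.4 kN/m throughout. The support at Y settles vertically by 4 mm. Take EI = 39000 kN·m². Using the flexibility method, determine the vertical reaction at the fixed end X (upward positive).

Take the reaction at Y as the redundant and release it; the primary structure is a cantilever fixed at X.
Primary-structure tip deflection at Y by superposition:
  point load 33 at a = 5.33: Pa²(3L − a)/(6EI) = 2167/EI
  clockwise couple 99.3 at a = 0.64: M₀a(2L − a)/(2EI) = 386.4/EI
  UDL 37.4: wL⁴/(8EI) = 7843/EI
  δ_0 = 10397/EI
Tip deflection under a unit load at Y: L³/(3EI) = 87.38/EI.
With EI = 39000 kN·m²: δ_0 = 0.26659 m and δ_{YY} = 0.002241 m/kN.
Compatibility — the beam at Y must follow the support down by 0.004 m: δ_0 − R_Y·δ_{YY} = 0.004, so R_Y = (0.26659 − 0.004)/0.002241 = 117.2 kN.
Vertical equilibrium: R_X = ΣP − R_Y = 272.4 − 117.2 = 155.2 kN.

R_X = 155.2 kN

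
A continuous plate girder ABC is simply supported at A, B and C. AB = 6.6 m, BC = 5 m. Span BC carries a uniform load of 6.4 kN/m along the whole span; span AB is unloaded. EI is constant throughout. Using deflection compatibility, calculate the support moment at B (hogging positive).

M_B = 8.621 kN·m

Take M_B as the redundant. Released structure: two simple spans AB and BC with a hinge at B.
Rotations at B on the released spans (each span's end-slope, ×1/EI):
  span BC: UDL 6.4: wL³/(24EI) = 33.33/EI
  relative rotation θ_0 = (0 + 33.33)/EI = 33.33/EI
A unit hogging moment at B produces rotation L₁/(3EI) + L₂/(3EI) = 3.867/EI.
Slope continuity at B: θ_0 = M_B·3.867/EI, so M_B = 33.33/3.867 = 8.621 kN·m (hogging).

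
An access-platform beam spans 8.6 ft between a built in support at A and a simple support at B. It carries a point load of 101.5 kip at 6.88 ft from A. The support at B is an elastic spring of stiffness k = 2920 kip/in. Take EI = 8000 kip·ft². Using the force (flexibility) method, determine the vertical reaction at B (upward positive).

Choose R_B as the redundant. The primary structure is the cantilever fixed at A.
Free-end deflection of the primary structure under the applied loading (downward +):
  point load 101.5 at a = 6.88: Pa²(3L − a)/(6EI) = 15150/EI
Tip deflection under a unit load at B: L³/(3EI) = 212/EI.
With EI = 8000 kip·ft²: δ_0 = 1.8938 ft and δ_{BB} = 0.026502 ft/kip.
Compatibility — the spring shortens by R_B/k under the reaction it provides: δ_0 − R_B·δ_{BB} = R_B/k. With 1/k = 1/(2920×12) ft/kip = 0.000029 ft/kip, R_B = δ_0 / (δ_{BB} + 1/k) = 1.8938 / (0.026502 + 0.000029) = 71.38 kip.

R_B = 71.38 kip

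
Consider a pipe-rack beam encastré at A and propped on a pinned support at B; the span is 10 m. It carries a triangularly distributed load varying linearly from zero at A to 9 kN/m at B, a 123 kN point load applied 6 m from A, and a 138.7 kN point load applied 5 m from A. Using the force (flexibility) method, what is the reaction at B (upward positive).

R_B = 121.2 kN

Take the reaction at B as the redundant and release it; the primary structure is a cantilever fixed at A.
Downward deflection at the released point B due to the loads:
  triangular load, peak 9 at the free end: 11w₀L⁴/(120EI) = 8250/EI
  point load 123 at a = 6: Pa²(3L − a)/(6EI) = 17712/EI
  point load 138.7 at a = 5: Pa²(3L − a)/(6EI) = 14448/EI
  δ_0 = 40410/EI
Flexibility coefficient — unit upward force at B: δ_{BB} = L³/(3EI) = 333.3/EI.
The prop prevents deflection at B: R_B = δ_0/δ_{BB} = 40410/333.3 = 121.2 kN.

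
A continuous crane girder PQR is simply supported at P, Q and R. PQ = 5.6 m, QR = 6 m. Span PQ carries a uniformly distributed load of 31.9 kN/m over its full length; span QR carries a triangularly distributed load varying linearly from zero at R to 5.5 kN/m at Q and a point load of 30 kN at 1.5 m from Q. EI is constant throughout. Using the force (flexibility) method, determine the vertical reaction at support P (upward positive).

R_P = 74.59 kN

Release continuity at Q by inserting a hinge; the redundant is the internal moment M_Q. The primary structure is two simply-supported spans PQ and QR.
End slopes at the hinge Q, treating each span as simply supported:
  span PQ: UDL 31.9: wL³/(24EI) = 233.4/EI
  span QR: triangular load, peak 5.5: w₀L³/(45EI) = 26.4/EI
  span QR: point load 30 at a = 1.5: Pab(L + b)/(6LEI) = 59.06/EI
  relative rotation θ_0 = (233.4 + 85.46)/EI = 318.9/EI
A unit hogging moment at Q produces rotation L₁/(3EI) + L₂/(3EI) = 3.867/EI.
Compatibility: M_Q·(L₁+L₂)/(3EI) = θ_0, giving M_Q = 82.47 kN·m (hogging).
Span PQ, ΣM about P with M_Q applied at Q: R_Q^{PQ}·5.6 = 500.2 + 82.47, so R_Q^{PQ} = 104 kN and R_P = 178.6 − 104 = 74.59 kN.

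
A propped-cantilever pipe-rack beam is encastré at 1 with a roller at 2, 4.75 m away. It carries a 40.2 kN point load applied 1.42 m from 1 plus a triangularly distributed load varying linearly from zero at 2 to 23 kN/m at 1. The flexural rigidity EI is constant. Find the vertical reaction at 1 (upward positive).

R_1 = 79.05 kN

Remove the prop at 2; the released (primary) structure is a cantilever built in at 1.
Downward deflection at the released point 2 due to the loads:
  point load 40.2 at a = 1.42: Pa²(3L − a)/(6EI) = 173.3/EI
  triangular load, peak 23 at the fixed end: w₀L⁴/(30EI) = 390.3/EI
  δ_0 = 563.6/EI
Tip deflection under a unit load at 2: L³/(3EI) = 35.72/EI.
The prop prevents deflection at 2: R_2 = δ_0/δ_{22} = 563.6/35.72 = 15.78 kN.
Vertical equilibrium: R_1 = ΣP − R_2 = 94.83 − 15.78 = 79.05 kN.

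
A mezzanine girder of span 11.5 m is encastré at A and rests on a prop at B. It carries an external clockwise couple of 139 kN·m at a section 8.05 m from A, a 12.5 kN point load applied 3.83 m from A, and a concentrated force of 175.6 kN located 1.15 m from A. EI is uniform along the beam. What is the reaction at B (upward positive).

Take the reaction at B as the redundant and release it; the primary structure is a cantilever fixed at A.
Primary-structure tip deflection at B by superposition:
  clockwise couple 139 at a = 8.05: M₀a(2L − a)/(2EI) = 8364/EI
  point load 12.5 at a = 3.83: Pa²(3L − a)/(6EI) = 937.3/EI
  point load 175.6 at a = 1.15: Pa²(3L − a)/(6EI) = 1291/EI
  δ_0 = 10592/EI
Flexibility coefficient — unit upward force at B: δ_{BB} = L³/(3EI) = 507/EI.
Compatibility at B: δ_0 − R_B·δ_{BB} = 0, so R_B = 10592/507 = 20.89 kN.

R_B = 20.89 kN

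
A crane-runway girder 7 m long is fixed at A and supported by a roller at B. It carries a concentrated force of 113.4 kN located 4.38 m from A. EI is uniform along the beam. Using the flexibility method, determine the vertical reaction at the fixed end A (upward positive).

R_A = 60.69 kN

Choose R_B as the redundant. The primary structure is the cantilever fixed at A.
Deflection at B on the released cantilever, summing each load's contribution:
  point load 113.4 at a = 4.38: Pa²(3L − a)/(6EI) = 6026/EI
Flexibility coefficient — unit upward force at B: δ_{BB} = L³/(3EI) = 114.3/EI.
The prop prevents deflection at B: R_B = δ_0/δ_{BB} = 6026/114.3 = 52.71 kN.
Vertical equilibrium: R_A = ΣP − R_B = 113.4 − 52.71 = 60.69 kN.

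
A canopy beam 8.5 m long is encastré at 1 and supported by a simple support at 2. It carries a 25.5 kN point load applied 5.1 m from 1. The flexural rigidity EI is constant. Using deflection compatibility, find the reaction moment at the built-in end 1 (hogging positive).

Take the reaction at 2 as the redundant and release it; the primary structure is a cantilever fixed at 1.
Primary-structure tip deflection at 2 by superposition:
  point load 25.5 at a = 5.1: Pa²(3L − a)/(6EI) = 2255/EI
Tip deflection under a unit load at 2: L³/(3EI) = 204.7/EI.
Compatibility at 2: δ_0 − R_2·δ_{22} = 0, so R_2 = 2255/204.7 = 11.02 kN.
Moment equilibrium about 1: M_1 = Σ(load moments about 1) − R_2·L = 130.1 − 11.02×8.5 = 36.41 kN·m.

M_1 = 36.41 kN·m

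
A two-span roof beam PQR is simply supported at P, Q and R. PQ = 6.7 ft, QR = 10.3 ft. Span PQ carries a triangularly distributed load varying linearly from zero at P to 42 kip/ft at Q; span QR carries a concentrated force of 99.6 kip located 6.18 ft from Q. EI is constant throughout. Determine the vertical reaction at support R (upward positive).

Release continuity at Q by inserting a hinge; the redundant is the internal moment M_Q. The primary structure is two simply-supported spans PQ and QR.
Discontinuity in slope at Q on the released structure — sum the simple-span end rotations:
  span PQ: triangular load, peak 42: w₀L³/(45EI) = 280.7/EI
  span QR: point load 99.6 at a = 6.18: Pab(L + b)/(6LEI) = 591.7/EI
  relative rotation θ_0 = (280.7 + 591.7)/EI = 872.4/EI
A unit hogging moment at Q produces rotation L₁/(3EI) + L₂/(3EI) = 5.667/EI.
Slope continuity at Q: θ_0 = M_Q·5.667/EI, so M_Q = 872.4/5.667 = 154 kip·ft (hogging).
Span QR, ΣM about R: R_Q^{QR}·10.3 = 410.4 + 154, so R_Q^{QR} = 54.79 kip and R_R = 99.6 − 54.79 = 44.81 kip.

R_R = 44.81 kip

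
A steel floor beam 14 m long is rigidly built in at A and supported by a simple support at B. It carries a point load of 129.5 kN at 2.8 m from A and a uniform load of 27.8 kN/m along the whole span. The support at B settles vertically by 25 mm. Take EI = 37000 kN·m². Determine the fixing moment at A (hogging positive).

M_A = 956.3 kN·m

Release the roller at B. Primary structure: cantilever fixed at A.
Primary-structure tip deflection at B by superposition:
  point load 129.5 at a = 2.8: Pa²(3L − a)/(6EI) = 6633/EI
  UDL 27.8: wL⁴/(8EI) = 133496/EI
  δ_0 = 140129/EI
Tip deflection under a unit load at B: L³/(3EI) = 914.7/EI.
With EI = 37000 kN·m²: δ_0 = 3.7873 m and δ_{BB} = 0.024721 m/kN.
Compatibility — the beam at B must follow the support down by 0.025 m: δ_0 − R_B·δ_{BB} = 0.025, so R_B = (3.7873 − 0.025)/0.024721 = 152.2 kN.
Moment equilibrium about A: M_A = Σ(load moments about A) − R_B·L = 3087 − 152.2×14 = 956.3 kN·m.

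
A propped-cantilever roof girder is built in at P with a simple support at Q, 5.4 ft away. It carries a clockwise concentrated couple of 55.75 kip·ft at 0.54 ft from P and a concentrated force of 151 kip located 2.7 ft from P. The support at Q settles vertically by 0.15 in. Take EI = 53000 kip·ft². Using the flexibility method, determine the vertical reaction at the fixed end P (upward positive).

R_P = 113.5 kip

Choose R_Q as the redundant. The primary structure is the cantilever fixed at P.
Downward deflection at the released point Q due to the loads:
  clockwise couple 55.75 at a = 0.54: M₀a(2L − a)/(2EI) = 154.4/EI
  point load 151 at a = 2.7: Pa²(3L − a)/(6EI) = 2477/EI
  δ_0 = 2631/EI
Flexibility coefficient — unit upward force at Q: δ_{QQ} = L³/(3EI) = 52.49/EI.
With EI = 53000 kip·ft²: δ_0 = 0.049646 ft and δ_{QQ} = 0.00099 ft/kip.
Compatibility — the beam at Q must follow the support down by 0.0125 ft: δ_0 − R_Q·δ_{QQ} = 0.0125, so R_Q = (0.049646 − 0.0125)/0.00099 = 37.51 kip.
Vertical equilibrium: R_P = ΣP − R_Q = 151 − 37.51 = 113.5 kip.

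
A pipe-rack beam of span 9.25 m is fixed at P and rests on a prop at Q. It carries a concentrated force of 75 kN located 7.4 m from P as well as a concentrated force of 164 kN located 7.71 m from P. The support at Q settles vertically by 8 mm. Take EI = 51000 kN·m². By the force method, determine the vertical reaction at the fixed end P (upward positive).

R_P = 64.32 kN

Release the roller at Q. Primary structure: cantilever fixed at P.
Deflection at Q on the released cantilever, summing each load's contribution:
  point load 75 at a = 7.4: Pa²(3L − a)/(6EI) = 13930/EI
  point load 164 at a = 7.71: Pa²(3L − a)/(6EI) = 32561/EI
  δ_0 = 46491/EI
Tip deflection under a unit load at Q: L³/(3EI) = 263.8/EI.
With EI = 51000 kN·m²: δ_0 = 0.91158 m and δ_{QQ} = 0.005173 m/kN.
Compatibility — the beam at Q must follow the support down by 0.008 m: δ_0 − R_Q·δ_{QQ} = 0.008, so R_Q = (0.91158 − 0.008)/0.005173 = 174.7 kN.
Vertical equilibrium: R_P = ΣP − R_Q = 239 − 174.7 = 64.32 kN.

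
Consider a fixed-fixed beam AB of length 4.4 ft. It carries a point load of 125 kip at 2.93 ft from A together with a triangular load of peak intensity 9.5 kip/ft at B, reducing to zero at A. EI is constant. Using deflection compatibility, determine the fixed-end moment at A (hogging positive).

Release both end moments; the primary structure is a simply-supported span AB with redundants M_A and M_B.
Simple-span end rotations at A and B under the given loads:
  at A: point load 125 at a = 2.93: Pab(L + b)/(6LEI) = 119.7/EI
  at B: point load 125 at a = 2.93: Pab(L + a)/(6LEI) = 149.5/EI
  at A: triangular load, peak 9.5: 7w₀L³/(360EI) = 15.74/EI
  at B: triangular load, peak 9.5: w₀L³/(45EI) = 17.98/EI
  θ_A0 = 135.4/EI,  θ_B0 = 167.5/EI
Flexibility coefficients: a unit moment at one end gives L/(3EI) there and L/(6EI) at the far end, so f₁₁ = f₂₂ = 1.467/EI and f₁₂ = f₂₁ = 0.7333/EI.
Compatibility — zero rotation at each built-in end:
  1.467 M_A + 0.7333 M_B = 135.4
  0.7333 M_A + 1.467 M_B = 167.5
Solving the pair gives M_A = 47.01 kip·ft and M_B = 90.68 kip·ft (hogging).

M_A = 47.01 kip·ft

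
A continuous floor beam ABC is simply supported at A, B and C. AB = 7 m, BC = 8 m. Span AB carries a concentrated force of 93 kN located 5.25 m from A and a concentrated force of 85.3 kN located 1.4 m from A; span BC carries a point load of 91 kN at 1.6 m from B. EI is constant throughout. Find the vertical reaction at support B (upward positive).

Release continuity at B by inserting a hinge; the redundant is the internal moment M_B. The primary structure is two simply-supported spans AB and BC.
End slopes at the hinge B, treating each span as simply supported:
  span AB: point load 93 at a = 5.25: Pab(L + a)/(6LEI) = 249.2/EI
  span AB: point load 85.3 at a = 1.4: Pab(L + a)/(6LEI) = 133.8/EI
  span BC: point load 91 at a = 1.6: Pab(L + b)/(6LEI) = 279.6/EI
  relative rotation θ_0 = (383 + 279.6)/EI = 662.5/EI
A unit hogging moment at B produces rotation L₁/(3EI) + L₂/(3EI) = 5/EI.
Slope continuity at B: θ_0 = M_B·5/EI, so M_B = 662.5/5 = 132.5 kN·m (hogging).
Span AB, ΣM about A with M_B applied at B: R_B^{AB}·7 = 607.7 + 132.5, so R_B^{AB} = 105.7 kN and R_A = 178.3 − 105.7 = 72.56 kN.
Span BC, ΣM about C: R_B^{BC}·8 = 582.4 + 132.5, so R_B^{BC} = 89.36 kN and R_C = 91 − 89.36 = 1.637 kN.
R_B = 105.7 + 89.36 = 195.1 kN.

R_B = 195.1 kN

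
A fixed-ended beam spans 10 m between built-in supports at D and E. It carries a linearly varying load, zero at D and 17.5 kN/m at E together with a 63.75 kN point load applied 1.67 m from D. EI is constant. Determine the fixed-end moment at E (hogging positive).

M_E = 102.3 kN·m

Release both end moments; the primary structure is a simply-supported span DE with redundants M_D and M_E.
Simple-span end rotations at D and E under the given loads:
  at D: triangular load, peak 17.5: 7w₀L³/(360EI) = 340.3/EI
  at E: triangular load, peak 17.5: w₀L³/(45EI) = 388.9/EI
  at D: point load 63.75 at a = 1.67: Pab(L + b)/(6LEI) = 270.9/EI
  at E: point load 63.75 at a = 1.67: Pab(L + a)/(6LEI) = 172.5/EI
  θ_D0 = 611.2/EI,  θ_E0 = 561.4/EI
Flexibility coefficients: a unit moment at one end gives L/(3EI) there and L/(6EI) at the far end, so f₁₁ = f₂₂ = 3.333/EI and f₁₂ = f₂₁ = 1.667/EI.
Compatibility — zero rotation at each built-in end:
  3.333 M_D + 1.667 M_E = 611.2
  1.667 M_D + 3.333 M_E = 561.4
Solving the pair gives M_D = 132.2 kN·m and M_E = 102.3 kN·m (hogging).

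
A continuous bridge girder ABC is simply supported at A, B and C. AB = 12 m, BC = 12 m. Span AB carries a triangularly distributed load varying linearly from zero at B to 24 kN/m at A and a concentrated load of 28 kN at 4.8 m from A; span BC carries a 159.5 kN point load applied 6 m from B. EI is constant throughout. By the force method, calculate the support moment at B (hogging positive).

Insert a hinge at B; M_B is the redundant, and each span becomes simply supported.
Rotations at B on the released spans (each span's end-slope, ×1/EI):
  span AB: triangular load, peak 24: 7w₀L³/(360EI) = 806.4/EI
  span AB: point load 28 at a = 4.8: Pab(L + a)/(6LEI) = 225.8/EI
  span BC: point load 159.5 at a = 6: Pab(L + b)/(6LEI) = 1436/EI
  relative rotation θ_0 = (1032 + 1436)/EI = 2468/EI
A unit hogging moment at B produces rotation L₁/(3EI) + L₂/(3EI) = 8/EI.
Compatibility: M_B·(L₁+L₂)/(3EI) = θ_0, giving M_B = 308.5 kN·m (hogging).

M_B = 308.5 kN·m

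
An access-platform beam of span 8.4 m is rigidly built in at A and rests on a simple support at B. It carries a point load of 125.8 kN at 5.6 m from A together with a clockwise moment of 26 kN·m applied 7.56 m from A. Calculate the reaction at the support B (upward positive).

Remove the prop at B; the released (primary) structure is a cantilever built in at A.
Primary-structure tip deflection at B by superposition:
  point load 125.8 at a = 5.6: Pa²(3L − a)/(6EI) = 12887/EI
  clockwise couple 26 at a = 7.56: M₀a(2L − a)/(2EI) = 908.1/EI
  δ_0 = 13795/EI
Tip deflection under a unit load at B: L³/(3EI) = 197.6/EI.
Compatibility at B: δ_0 − R_B·δ_{BB} = 0, so R_B = 13795/197.6 = 69.83 kN.

R_B = 69.83 kN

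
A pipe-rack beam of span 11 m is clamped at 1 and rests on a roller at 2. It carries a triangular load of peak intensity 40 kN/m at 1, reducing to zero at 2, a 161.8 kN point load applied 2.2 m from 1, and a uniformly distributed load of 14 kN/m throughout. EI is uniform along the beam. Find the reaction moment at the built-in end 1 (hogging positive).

M_1 = 790.7 kN·m

Release the roller at 2. Primary structure: cantilever fixed at 1.
Primary-structure tip deflection at 2 by superposition:
  triangular load, peak 40 at the fixed end: w₀L⁴/(30EI) = 19521/EI
  point load 161.8 at a = 2.2: Pa²(3L − a)/(6EI) = 4020/EI
  UDL 14: wL⁴/(8EI) = 25622/EI
  δ_0 = 49163/EI
Tip deflection under a unit load at 2: L³/(3EI) = 443.7/EI.
The prop prevents deflection at 2: R_2 = δ_0/δ_{22} = 49163/443.7 = 110.8 kN.
Moment equilibrium about 1: M_1 = Σ(load moments about 1) − R_2·L = 2010 − 110.8×11 = 790.7 kN·m.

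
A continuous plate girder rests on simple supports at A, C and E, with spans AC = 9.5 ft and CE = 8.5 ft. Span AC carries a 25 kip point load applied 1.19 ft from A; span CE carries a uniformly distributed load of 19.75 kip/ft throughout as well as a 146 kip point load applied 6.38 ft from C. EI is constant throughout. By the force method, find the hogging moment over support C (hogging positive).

Release continuity at C by inserting a hinge; the redundant is the internal moment M_C. The primary structure is two simply-supported spans AC and CE.
Rotations at C on the released spans (each span's end-slope, ×1/EI):
  span AC: point load 25 at a = 1.19: Pab(L + a)/(6LEI) = 46.37/EI
  span CE: UDL 19.75: wL³/(24EI) = 505.4/EI
  span CE: point load 146 at a = 6.38: Pab(L + b)/(6LEI) = 411.2/EI
  relative rotation θ_0 = (46.37 + 916.6)/EI = 962.9/EI
A unit hogging moment at C produces rotation L₁/(3EI) + L₂/(3EI) = 6/EI.
Compatibility: M_C·(L₁+L₂)/(3EI) = θ_0, giving M_C = 160.5 kip·ft (hogging).

M_C = 160.5 kip·ft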